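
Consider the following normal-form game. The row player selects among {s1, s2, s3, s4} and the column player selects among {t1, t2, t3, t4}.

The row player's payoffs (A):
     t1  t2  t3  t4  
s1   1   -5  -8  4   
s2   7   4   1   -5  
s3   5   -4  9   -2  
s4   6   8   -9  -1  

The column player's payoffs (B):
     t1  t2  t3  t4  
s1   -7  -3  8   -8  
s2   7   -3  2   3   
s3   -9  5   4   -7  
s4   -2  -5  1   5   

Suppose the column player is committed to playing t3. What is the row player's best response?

With the column player fixed at t3, the row player's payoffs are: s1 → -8, s2 → 1, s3 → 9, s4 → -9.
The maximum is 9, achieved by s3.

s3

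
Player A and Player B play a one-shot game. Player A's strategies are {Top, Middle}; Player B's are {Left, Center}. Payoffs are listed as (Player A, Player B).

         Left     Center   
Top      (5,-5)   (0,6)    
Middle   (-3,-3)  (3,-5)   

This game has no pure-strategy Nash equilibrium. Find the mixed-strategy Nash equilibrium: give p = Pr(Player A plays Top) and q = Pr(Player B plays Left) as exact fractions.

Each player's mixing probability is pinned down by making the *other* player indifferent.
Player B indifferent between Left and Center: p·(-5) + (1−p)·(-3) = p·6 + (1−p)·(-5) ⟹ (-3) + (-2)p = (-5) + 11p ⟹ p = 2/13.
Player A indifferent between Top and Middle: q·5 + (1−q)·0 = q·(-3) + (1−q)·3 ⟹ 0 + 5q = 3 + (-6)q ⟹ q = 3/11.

p = 2/13, q = 3/11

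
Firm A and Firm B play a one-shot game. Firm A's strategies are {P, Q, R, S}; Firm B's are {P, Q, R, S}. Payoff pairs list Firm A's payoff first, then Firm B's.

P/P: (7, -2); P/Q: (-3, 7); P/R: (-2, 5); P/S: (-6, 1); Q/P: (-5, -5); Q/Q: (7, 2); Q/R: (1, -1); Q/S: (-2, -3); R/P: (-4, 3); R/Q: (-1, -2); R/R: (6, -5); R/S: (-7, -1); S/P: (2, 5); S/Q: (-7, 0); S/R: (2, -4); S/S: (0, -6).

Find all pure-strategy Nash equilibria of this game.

(Q, Q)

Check mutual best responses: a cell is a NE iff neither player can gain by unilaterally deviating.
Firm A's best responses — vs P: P (payoff 7); vs Q: Q (payoff 7); vs R: R (payoff 6); vs S: S (payoff 0).
Firm B's best responses — vs P: Q (payoff 7); vs Q: Q (payoff 2); vs R: P (payoff 3); vs S: P (payoff 5).
The only mutual best response is (Q, Q); neither player gains by switching there.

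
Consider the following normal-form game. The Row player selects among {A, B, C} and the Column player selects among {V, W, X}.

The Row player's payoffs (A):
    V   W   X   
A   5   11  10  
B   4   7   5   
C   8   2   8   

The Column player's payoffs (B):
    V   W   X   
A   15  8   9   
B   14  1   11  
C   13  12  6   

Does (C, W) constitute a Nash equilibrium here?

No

Holding the Column player at W: the Row player gets 2 from C but could get 11 by switching to A. The Row player has a profitable deviation.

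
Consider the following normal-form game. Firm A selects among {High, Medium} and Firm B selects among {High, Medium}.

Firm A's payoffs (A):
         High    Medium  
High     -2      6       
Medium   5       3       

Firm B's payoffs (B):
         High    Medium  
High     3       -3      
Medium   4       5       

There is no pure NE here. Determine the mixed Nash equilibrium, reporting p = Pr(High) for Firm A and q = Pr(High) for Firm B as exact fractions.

p = 1/7, q = 3/10

In a mixed NE each player is indifferent between their pure strategies, so the opponent's mix sets the indifference.
Firm B indifferent between High and Medium: p·3 + (1−p)·4 = p·(-3) + (1−p)·5 ⟹ 4 + (-1)p = 5 + (-8)p ⟹ p = 1/7.
Firm A indifferent between High and Medium: q·(-2) + (1−q)·6 = q·5 + (1−q)·3 ⟹ 6 + (-8)q = 3 + 2q ⟹ q = 3/10.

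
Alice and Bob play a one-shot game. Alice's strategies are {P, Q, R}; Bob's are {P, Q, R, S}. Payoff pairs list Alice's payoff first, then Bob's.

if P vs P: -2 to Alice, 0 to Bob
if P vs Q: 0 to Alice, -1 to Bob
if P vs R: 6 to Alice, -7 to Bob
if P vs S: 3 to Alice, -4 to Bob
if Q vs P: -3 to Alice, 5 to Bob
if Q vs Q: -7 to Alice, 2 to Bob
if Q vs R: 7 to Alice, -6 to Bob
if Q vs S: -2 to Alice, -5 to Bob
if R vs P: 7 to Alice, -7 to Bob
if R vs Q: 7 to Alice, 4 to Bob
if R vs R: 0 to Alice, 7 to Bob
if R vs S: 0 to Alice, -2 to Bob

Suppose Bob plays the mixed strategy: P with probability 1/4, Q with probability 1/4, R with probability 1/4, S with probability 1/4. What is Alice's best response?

Alice's best reply maximizes expected payoff against the mix.
P: (1/4)·(-2) + (1/4)·0 + (1/4)·6 + (1/4)·3 = 7/4
Q: (1/4)·(-3) + (1/4)·(-7) + (1/4)·7 + (1/4)·(-2) = -5/4
R: (1/4)·7 + (1/4)·7 + (1/4)·0 + (1/4)·0 = 7/2
Highest expected payoff is 7/2, from R.

R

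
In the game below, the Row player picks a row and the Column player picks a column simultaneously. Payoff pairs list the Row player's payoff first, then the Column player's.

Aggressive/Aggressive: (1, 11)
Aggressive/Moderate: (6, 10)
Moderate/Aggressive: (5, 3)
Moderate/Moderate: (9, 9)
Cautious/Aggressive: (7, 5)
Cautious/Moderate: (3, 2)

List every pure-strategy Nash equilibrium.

A profile is a Nash equilibrium when each player is best-responding to the other.
The Row player's best responses — vs Aggressive: Cautious (payoff 7); vs Moderate: Moderate (payoff 9).
The Column player's best responses — vs Aggressive: Aggressive (payoff 11); vs Moderate: Moderate (payoff 9); vs Cautious: Aggressive (payoff 5).
Mutual best responses occur at (Moderate, Moderate) and (Cautious, Aggressive); at each, neither player gains by switching.

(Moderate, Moderate) and (Cautious, Aggressive)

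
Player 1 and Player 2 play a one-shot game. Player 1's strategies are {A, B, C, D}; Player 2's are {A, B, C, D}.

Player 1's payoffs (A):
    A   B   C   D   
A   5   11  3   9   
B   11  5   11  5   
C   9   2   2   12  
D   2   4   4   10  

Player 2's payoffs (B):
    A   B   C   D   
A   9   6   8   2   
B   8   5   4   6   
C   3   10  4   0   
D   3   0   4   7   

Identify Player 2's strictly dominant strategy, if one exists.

A strategy is strictly dominant if it gives Player 2 a strictly higher payoff than every other strategy, against every choice by the opponent.
A is not dominant: against C, B gives 10 > 3.
B is not dominant: against A, A gives 9 > 6.
C is not dominant: against A, A gives 9 > 8.
D is not dominant: against A, A gives 9 > 2.
No single strategy is best against every opponent action.

None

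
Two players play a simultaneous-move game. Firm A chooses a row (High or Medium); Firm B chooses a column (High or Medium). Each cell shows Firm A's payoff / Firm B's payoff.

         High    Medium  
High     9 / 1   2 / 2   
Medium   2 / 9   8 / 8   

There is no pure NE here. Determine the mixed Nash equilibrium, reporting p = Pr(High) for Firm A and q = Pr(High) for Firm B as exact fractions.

p = 1/2, q = 6/13

In a mixed NE each player is indifferent between their pure strategies, so the opponent's mix sets the indifference.
Firm B indifferent between High and Medium: p·1 + (1−p)·9 = p·2 + (1−p)·8 ⟹ 9 + (-8)p = 8 + (-6)p ⟹ p = 1/2.
Firm A indifferent between High and Medium: q·9 + (1−q)·2 = q·2 + (1−q)·8 ⟹ 2 + 7q = 8 + (-6)q ⟹ q = 6/13.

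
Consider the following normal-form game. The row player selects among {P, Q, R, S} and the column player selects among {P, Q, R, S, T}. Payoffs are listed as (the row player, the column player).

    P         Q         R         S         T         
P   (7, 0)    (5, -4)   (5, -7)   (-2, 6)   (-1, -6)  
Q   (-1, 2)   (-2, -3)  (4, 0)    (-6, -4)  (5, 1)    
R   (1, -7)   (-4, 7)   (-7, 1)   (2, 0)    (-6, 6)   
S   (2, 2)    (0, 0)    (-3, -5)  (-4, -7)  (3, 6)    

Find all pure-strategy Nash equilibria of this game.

There is no pure-strategy Nash equilibrium

A profile is a Nash equilibrium when each player is best-responding to the other.
The row player's best responses — vs P: P (payoff 7); vs Q: P (payoff 5); vs R: P (payoff 5); vs S: R (payoff 2); vs T: Q (payoff 5).
The column player's best responses — vs P: S (payoff 6); vs Q: P (payoff 2); vs R: Q (payoff 7); vs S: T (payoff 6).
No cell has both players best-responding. For instance, the row player's best reply to R is P, but against P the column player prefers S over R.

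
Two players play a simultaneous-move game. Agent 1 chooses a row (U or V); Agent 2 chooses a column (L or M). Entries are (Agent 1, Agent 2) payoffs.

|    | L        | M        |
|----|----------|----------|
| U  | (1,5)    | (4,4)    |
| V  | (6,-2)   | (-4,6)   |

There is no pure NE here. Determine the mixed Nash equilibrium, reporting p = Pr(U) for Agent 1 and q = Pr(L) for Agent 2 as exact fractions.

p = 8/9, q = 8/13

Each player's mixing probability is pinned down by making the *other* player indifferent.
Agent 2 indifferent between L and M: p·5 + (1−p)·(-2) = p·4 + (1−p)·6 ⟹ (-2) + 7p = 6 + (-2)p ⟹ p = 8/9.
Agent 1 indifferent between U and V: q·1 + (1−q)·4 = q·6 + (1−q)·(-4) ⟹ 4 + (-3)q = (-4) + 10q ⟹ q = 8/13.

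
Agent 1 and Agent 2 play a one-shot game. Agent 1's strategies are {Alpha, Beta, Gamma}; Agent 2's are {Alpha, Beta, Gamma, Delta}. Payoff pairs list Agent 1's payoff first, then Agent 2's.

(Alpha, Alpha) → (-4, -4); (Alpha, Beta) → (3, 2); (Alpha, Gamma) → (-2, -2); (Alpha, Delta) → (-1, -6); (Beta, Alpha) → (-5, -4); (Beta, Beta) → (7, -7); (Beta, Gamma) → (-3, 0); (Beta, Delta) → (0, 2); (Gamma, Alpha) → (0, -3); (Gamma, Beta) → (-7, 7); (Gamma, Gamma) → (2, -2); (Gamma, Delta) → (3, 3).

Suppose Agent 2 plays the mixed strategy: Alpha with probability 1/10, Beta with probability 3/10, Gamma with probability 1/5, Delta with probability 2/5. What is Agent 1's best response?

Beta

Agent 1's best reply maximizes expected payoff against the mix.
Alpha: (1/10)·(-4) + (3/10)·3 + (1/5)·(-2) + (2/5)·(-1) = -3/10
Beta: (1/10)·(-5) + (3/10)·7 + (1/5)·(-3) + (2/5)·0 = 1
Gamma: (1/10)·0 + (3/10)·(-7) + (1/5)·2 + (2/5)·3 = -1/2
Highest expected payoff is 1, from Beta.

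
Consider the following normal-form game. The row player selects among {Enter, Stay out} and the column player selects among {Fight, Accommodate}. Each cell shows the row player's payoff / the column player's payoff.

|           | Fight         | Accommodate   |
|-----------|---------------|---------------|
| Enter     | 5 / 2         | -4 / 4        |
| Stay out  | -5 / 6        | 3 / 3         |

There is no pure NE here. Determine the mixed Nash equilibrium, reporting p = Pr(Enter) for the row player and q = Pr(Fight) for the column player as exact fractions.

p = 3/5, q = 7/17

Each player's mixing probability is pinned down by making the *other* player indifferent.
The column player indifferent between Fight and Accommodate: p·2 + (1−p)·6 = p·4 + (1−p)·3 ⟹ 6 + (-4)p = 3 + 1p ⟹ p = 3/5.
The row player indifferent between Enter and Stay out: q·5 + (1−q)·(-4) = q·(-5) + (1−q)·3 ⟹ (-4) + 9q = 3 + (-8)q ⟹ q = 7/17.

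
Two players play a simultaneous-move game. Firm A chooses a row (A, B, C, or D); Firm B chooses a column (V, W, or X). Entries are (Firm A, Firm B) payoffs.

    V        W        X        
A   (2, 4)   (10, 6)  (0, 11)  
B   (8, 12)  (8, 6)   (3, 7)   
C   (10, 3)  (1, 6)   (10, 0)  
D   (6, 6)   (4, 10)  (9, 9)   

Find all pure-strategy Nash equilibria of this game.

There is no pure-strategy Nash equilibrium

Find each player's best response to every opponent strategy; NE are the intersections.
Firm A's best responses — vs V: C (payoff 10); vs W: A (payoff 10); vs X: C (payoff 10).
Firm B's best responses — vs A: X (payoff 11); vs B: V (payoff 12); vs C: W (payoff 6); vs D: W (payoff 10).
No cell has both players best-responding. For instance, Firm A's best reply to V is C, but against C Firm B prefers W over V.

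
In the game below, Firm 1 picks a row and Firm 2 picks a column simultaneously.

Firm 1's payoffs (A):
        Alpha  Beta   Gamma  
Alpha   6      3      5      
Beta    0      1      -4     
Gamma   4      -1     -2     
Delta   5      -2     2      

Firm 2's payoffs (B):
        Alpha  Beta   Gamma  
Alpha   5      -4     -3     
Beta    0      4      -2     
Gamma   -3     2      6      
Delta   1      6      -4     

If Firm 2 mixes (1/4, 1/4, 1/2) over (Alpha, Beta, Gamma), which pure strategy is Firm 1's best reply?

Compute Firm 1's expected payoff from each pure strategy against the given mix.
Alpha: (1/4)·6 + (1/4)·3 + (1/2)·5 = 19/4
Beta: (1/4)·0 + (1/4)·1 + (1/2)·(-4) = -7/4
Gamma: (1/4)·4 + (1/4)·(-1) + (1/2)·(-2) = -1/4
Delta: (1/4)·5 + (1/4)·(-2) + (1/2)·2 = 7/4
Highest expected payoff is 19/4, from Alpha.

Alpha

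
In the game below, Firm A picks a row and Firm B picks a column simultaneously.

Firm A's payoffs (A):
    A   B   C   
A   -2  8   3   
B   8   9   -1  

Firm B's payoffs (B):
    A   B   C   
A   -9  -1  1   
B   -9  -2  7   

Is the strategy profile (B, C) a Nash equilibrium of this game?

No

Holding Firm B at C: Firm A gets -1 from B but could get 3 by switching to A. Firm A has a profitable deviation.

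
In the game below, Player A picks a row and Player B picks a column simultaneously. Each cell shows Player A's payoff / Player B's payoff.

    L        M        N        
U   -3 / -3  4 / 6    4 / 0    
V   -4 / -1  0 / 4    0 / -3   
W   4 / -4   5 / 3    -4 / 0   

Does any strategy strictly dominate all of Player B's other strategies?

M

Check whether one of Player B's strategies beats all alternatives regardless of what the opponent does.
M strictly dominates: vs U: 6 > each of {-3, 0}; vs V: 4 > each of {-1, -3}; vs W: 3 > each of {-4, 0}.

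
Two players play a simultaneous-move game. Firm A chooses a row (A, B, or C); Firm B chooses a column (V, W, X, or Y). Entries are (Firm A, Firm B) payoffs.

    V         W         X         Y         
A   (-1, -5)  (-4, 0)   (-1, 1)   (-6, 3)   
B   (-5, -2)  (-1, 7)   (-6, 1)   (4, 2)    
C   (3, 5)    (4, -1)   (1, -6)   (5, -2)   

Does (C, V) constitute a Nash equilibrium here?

Holding Firm B at V: Firm A gets 3 from C, versus -1 from A, -5 from B. No profitable deviation for Firm A.
Holding Firm A at C: Firm B gets 5 from V, versus -1 from W, -6 from X, -2 from Y. No profitable deviation for Firm B either.

Yes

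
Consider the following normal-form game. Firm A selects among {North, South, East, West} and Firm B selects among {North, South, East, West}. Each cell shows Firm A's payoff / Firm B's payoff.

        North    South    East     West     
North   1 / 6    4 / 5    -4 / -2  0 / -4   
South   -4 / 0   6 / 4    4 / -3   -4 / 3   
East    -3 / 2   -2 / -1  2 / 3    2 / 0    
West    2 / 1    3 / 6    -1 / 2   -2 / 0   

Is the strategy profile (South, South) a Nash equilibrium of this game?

Holding Firm B at South: Firm A gets 6 from South, versus 4 from North, -2 from East, 3 from West. No profitable deviation for Firm A.
Holding Firm A at South: Firm B gets 4 from South, versus 0 from North, -3 from East, 3 from West. No profitable deviation for Firm B either.

Yes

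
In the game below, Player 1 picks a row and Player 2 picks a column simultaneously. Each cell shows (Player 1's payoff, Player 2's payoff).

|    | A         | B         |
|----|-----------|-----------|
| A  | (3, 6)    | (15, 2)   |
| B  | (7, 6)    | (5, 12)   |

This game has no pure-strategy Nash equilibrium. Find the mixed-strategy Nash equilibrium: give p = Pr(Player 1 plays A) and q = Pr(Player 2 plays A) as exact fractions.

Each player's mixing probability is pinned down by making the *other* player indifferent.
Player 2 indifferent between A and B: p·6 + (1−p)·6 = p·2 + (1−p)·12 ⟹ 6 + 0p = 12 + (-10)p ⟹ p = 3/5.
Player 1 indifferent between A and B: q·3 + (1−q)·15 = q·7 + (1−q)·5 ⟹ 15 + (-12)q = 5 + 2q ⟹ q = 5/7.

p = 3/5, q = 5/7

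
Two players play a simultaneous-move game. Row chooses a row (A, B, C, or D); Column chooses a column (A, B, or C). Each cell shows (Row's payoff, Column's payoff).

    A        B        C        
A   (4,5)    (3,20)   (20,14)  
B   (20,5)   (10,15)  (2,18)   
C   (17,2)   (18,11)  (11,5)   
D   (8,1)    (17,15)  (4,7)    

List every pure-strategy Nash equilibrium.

A profile is a Nash equilibrium when each player is best-responding to the other.
Row's best responses — vs A: B (payoff 20); vs B: C (payoff 18); vs C: A (payoff 20).
Column's best responses — vs A: B (payoff 20); vs B: C (payoff 18); vs C: B (payoff 11); vs D: B (payoff 15).
The only mutual best response is (C, B); neither player gains by switching there.

(C, B)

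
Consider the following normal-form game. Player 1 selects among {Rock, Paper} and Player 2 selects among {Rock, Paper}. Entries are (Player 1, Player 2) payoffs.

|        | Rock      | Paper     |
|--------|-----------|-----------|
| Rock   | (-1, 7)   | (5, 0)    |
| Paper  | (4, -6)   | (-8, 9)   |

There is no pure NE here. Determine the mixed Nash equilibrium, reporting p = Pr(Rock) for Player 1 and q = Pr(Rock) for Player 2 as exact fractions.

p = 15/22, q = 13/18

In a mixed NE each player is indifferent between their pure strategies, so the opponent's mix sets the indifference.
Player 2 indifferent between Rock and Paper: p·7 + (1−p)·(-6) = p·0 + (1−p)·9 ⟹ (-6) + 13p = 9 + (-9)p ⟹ p = 15/22.
Player 1 indifferent between Rock and Paper: q·(-1) + (1−q)·5 = q·4 + (1−q)·(-8) ⟹ 5 + (-6)q = (-8) + 12q ⟹ q = 13/18.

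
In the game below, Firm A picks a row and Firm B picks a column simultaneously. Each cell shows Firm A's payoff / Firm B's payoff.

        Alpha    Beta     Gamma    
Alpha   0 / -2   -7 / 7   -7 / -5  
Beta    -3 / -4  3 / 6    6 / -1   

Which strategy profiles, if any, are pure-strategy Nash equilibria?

Find each player's best response to every opponent strategy; NE are the intersections.
Firm A's best responses — vs Alpha: Alpha (payoff 0); vs Beta: Beta (payoff 3); vs Gamma: Beta (payoff 6).
Firm B's best responses — vs Alpha: Beta (payoff 7); vs Beta: Beta (payoff 6).
The only mutual best response is (Beta, Beta); neither player gains by switching there.

(Beta, Beta)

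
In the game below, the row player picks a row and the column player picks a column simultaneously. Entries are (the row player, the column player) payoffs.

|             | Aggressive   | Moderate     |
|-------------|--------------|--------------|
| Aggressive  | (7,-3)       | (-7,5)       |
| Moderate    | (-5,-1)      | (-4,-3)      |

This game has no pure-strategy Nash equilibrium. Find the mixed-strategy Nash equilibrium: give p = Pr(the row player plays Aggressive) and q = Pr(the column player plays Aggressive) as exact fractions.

Each player's mixing probability is pinned down by making the *other* player indifferent.
The column player indifferent between Aggressive and Moderate: p·(-3) + (1−p)·(-1) = p·5 + (1−p)·(-3) ⟹ (-1) + (-2)p = (-3) + 8p ⟹ p = 1/5.
The row player indifferent between Aggressive and Moderate: q·7 + (1−q)·(-7) = q·(-5) + (1−q)·(-4) ⟹ (-7) + 14q = (-4) + (-1)q ⟹ q = 1/5.

p = 1/5, q = 1/5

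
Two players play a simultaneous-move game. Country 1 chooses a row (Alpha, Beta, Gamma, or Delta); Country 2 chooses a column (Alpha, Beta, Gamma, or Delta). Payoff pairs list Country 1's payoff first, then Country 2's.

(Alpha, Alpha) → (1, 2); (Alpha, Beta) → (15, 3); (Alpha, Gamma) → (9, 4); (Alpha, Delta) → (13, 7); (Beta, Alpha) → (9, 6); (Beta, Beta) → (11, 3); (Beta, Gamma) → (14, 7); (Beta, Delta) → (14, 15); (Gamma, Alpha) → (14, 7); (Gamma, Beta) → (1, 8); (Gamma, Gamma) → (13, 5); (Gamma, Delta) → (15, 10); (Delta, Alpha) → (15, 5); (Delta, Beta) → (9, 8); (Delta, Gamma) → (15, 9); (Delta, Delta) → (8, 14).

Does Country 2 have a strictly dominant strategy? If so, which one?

Delta

Check whether one of Country 2's strategies beats all alternatives regardless of what the opponent does.
Delta strictly dominates: vs Alpha: 7 > each of {2, 3, 4}; vs Beta: 15 > each of {6, 3, 7}; vs Gamma: 10 > each of {7, 8, 5}; vs Delta: 14 > each of {5, 8, 9}.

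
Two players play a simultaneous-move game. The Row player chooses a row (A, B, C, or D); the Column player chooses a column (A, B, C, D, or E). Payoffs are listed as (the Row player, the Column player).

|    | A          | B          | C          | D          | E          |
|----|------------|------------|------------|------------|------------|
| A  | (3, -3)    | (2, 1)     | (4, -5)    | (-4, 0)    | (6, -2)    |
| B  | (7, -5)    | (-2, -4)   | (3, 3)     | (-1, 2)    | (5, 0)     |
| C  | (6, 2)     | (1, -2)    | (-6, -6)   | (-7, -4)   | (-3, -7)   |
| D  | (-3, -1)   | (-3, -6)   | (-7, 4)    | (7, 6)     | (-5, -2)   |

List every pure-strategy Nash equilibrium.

(A, B) and (D, D)

Find each player's best response to every opponent strategy; NE are the intersections.
The Row player's best responses — vs A: B (payoff 7); vs B: A (payoff 2); vs C: A (payoff 4); vs D: D (payoff 7); vs E: A (payoff 6).
The Column player's best responses — vs A: B (payoff 1); vs B: C (payoff 3); vs C: A (payoff 2); vs D: D (payoff 6).
Mutual best responses occur at (A, B) and (D, D); at each, neither player gains by switching.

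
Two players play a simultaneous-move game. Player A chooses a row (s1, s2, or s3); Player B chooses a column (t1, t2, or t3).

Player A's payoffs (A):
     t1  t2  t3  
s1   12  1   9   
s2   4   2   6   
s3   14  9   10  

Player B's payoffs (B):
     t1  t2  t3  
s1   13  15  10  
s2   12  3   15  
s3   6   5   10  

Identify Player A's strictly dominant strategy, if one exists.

A strategy is strictly dominant if it gives Player A a strictly higher payoff than every other strategy, against every choice by the opponent.
s3 strictly dominates: vs t1: 14 > each of {12, 4}; vs t2: 9 > each of {1, 2}; vs t3: 10 > each of {9, 6}.

s3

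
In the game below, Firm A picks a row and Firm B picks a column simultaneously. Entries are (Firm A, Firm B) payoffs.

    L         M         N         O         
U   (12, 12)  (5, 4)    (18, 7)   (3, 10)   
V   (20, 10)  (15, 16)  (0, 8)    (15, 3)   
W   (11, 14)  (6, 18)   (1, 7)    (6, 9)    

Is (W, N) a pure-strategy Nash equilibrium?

Holding Firm B at N: Firm A gets 1 from W but could get 18 by switching to U. Firm A has a profitable deviation.

No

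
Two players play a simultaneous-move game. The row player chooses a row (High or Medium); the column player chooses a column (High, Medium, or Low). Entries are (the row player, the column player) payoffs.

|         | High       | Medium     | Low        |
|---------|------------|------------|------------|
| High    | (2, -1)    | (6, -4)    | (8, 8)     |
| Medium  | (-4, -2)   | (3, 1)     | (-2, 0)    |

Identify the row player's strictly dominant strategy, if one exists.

Check whether one of the row player's strategies beats all alternatives regardless of what the opponent does.
High strictly dominates: vs High: 2 > -4; vs Medium: 6 > 3; vs Low: 8 > -2.

High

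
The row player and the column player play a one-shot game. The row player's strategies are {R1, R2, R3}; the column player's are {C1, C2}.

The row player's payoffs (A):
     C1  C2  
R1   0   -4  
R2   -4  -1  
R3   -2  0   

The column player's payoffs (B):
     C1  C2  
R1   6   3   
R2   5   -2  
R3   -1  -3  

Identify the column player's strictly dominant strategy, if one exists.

A strategy is strictly dominant if it gives the column player a strictly higher payoff than every other strategy, against every choice by the opponent.
C1 strictly dominates: vs R1: 6 > 3; vs R2: 5 > -2; vs R3: -1 > -3.

C1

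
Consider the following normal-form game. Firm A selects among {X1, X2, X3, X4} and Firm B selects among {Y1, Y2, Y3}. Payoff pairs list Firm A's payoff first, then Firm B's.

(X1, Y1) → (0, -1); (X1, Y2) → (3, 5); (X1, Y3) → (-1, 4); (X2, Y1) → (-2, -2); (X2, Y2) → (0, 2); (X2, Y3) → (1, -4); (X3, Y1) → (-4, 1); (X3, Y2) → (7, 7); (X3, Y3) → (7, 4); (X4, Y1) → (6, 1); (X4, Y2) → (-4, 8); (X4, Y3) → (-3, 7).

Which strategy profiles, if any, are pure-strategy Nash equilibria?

(X3, Y2)

Check mutual best responses: a cell is a NE iff neither player can gain by unilaterally deviating.
Firm A's best responses — vs Y1: X4 (payoff 6); vs Y2: X3 (payoff 7); vs Y3: X3 (payoff 7).
Firm B's best responses — vs X1: Y2 (payoff 5); vs X2: Y2 (payoff 2); vs X3: Y2 (payoff 7); vs X4: Y2 (payoff 8).
The only mutual best response is (X3, Y2); neither player gains by switching there.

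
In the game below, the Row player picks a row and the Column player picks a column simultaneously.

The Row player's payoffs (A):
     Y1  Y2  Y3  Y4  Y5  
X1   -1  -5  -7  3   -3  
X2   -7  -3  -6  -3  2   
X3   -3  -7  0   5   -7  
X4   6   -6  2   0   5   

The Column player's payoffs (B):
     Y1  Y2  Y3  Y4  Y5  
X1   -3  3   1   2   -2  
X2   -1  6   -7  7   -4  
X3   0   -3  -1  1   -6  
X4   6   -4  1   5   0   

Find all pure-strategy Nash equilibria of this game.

(X3, Y4) and (X4, Y1)

Find each player's best response to every opponent strategy; NE are the intersections.
The Row player's best responses — vs Y1: X4 (payoff 6); vs Y2: X2 (payoff -3); vs Y3: X4 (payoff 2); vs Y4: X3 (payoff 5); vs Y5: X4 (payoff 5).
The Column player's best responses — vs X1: Y2 (payoff 3); vs X2: Y4 (payoff 7); vs X3: Y4 (payoff 1); vs X4: Y1 (payoff 6).
Mutual best responses occur at (X3, Y4) and (X4, Y1); at each, neither player gains by switching.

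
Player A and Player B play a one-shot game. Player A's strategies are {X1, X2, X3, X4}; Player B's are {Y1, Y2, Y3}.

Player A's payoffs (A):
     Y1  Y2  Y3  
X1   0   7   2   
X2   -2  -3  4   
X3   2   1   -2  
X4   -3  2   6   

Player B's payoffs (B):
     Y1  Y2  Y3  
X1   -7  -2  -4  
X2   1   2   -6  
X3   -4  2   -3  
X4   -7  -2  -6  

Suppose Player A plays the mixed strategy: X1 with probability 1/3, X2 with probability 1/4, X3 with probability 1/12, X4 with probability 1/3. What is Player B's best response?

Player B's best reply maximizes expected payoff against the mix.
Y1: (1/3)·(-7) + (1/4)·1 + (1/12)·(-4) + (1/3)·(-7) = -19/4
Y2: (1/3)·(-2) + (1/4)·2 + (1/12)·2 + (1/3)·(-2) = -2/3
Y3: (1/3)·(-4) + (1/4)·(-6) + (1/12)·(-3) + (1/3)·(-6) = -61/12
Highest expected payoff is -2/3, from Y2.

Y2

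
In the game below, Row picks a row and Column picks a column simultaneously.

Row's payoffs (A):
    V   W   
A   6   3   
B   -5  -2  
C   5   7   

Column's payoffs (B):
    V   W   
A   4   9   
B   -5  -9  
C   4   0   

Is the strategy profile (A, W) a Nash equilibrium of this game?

No

Holding Column at W: Row gets 3 from A but could get 7 by switching to C. Row has a profitable deviation.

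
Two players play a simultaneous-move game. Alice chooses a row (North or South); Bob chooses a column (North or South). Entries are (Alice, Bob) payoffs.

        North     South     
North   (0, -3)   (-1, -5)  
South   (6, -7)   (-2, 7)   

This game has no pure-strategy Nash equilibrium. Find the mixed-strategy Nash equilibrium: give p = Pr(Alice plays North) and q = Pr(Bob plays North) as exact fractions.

Each player's mixing probability is pinned down by making the *other* player indifferent.
Bob indifferent between North and South: p·(-3) + (1−p)·(-7) = p·(-5) + (1−p)·7 ⟹ (-7) + 4p = 7 + (-12)p ⟹ p = 7/8.
Alice indifferent between North and South: q·0 + (1−q)·(-1) = q·6 + (1−q)·(-2) ⟹ (-1) + 1q = (-2) + 8q ⟹ q = 1/7.

p = 7/8, q = 1/7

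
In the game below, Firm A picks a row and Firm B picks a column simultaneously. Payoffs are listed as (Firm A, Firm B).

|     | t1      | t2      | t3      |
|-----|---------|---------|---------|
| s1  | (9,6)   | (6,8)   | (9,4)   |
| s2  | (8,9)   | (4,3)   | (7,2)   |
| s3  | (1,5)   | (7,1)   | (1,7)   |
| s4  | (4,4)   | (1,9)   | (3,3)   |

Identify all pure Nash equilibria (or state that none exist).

No pure-strategy Nash equilibrium

A profile is a Nash equilibrium when each player is best-responding to the other.
Firm A's best responses — vs t1: s1 (payoff 9); vs t2: s3 (payoff 7); vs t3: s1 (payoff 9).
Firm B's best responses — vs s1: t2 (payoff 8); vs s2: t1 (payoff 9); vs s3: t3 (payoff 7); vs s4: t2 (payoff 9).
No cell has both players best-responding. For instance, Firm A's best reply to t2 is s3, but against s3 Firm B prefers t3 over t2.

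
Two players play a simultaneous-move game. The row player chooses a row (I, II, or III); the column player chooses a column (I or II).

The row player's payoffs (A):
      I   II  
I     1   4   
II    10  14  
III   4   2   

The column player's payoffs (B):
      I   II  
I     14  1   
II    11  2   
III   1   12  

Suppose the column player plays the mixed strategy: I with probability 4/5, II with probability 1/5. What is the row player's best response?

II

The row player's best reply maximizes expected payoff against the mix.
I: (4/5)·1 + (1/5)·4 = 8/5
II: (4/5)·10 + (1/5)·14 = 54/5
III: (4/5)·4 + (1/5)·2 = 18/5
Highest expected payoff is 54/5, from II.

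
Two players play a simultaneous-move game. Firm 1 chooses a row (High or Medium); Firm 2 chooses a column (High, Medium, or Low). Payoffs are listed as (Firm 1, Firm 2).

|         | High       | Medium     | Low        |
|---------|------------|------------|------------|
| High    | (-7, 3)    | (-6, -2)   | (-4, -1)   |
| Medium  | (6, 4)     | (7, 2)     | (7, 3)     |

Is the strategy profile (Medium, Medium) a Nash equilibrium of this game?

No

Holding Firm 2 at Medium: Firm 1 gets 7 from Medium, versus -6 from High. No profitable deviation for Firm 1.
Holding Firm 1 at Medium: Firm 2 gets 2 from Medium but could get 4 by switching to High. Firm 2 has a profitable deviation.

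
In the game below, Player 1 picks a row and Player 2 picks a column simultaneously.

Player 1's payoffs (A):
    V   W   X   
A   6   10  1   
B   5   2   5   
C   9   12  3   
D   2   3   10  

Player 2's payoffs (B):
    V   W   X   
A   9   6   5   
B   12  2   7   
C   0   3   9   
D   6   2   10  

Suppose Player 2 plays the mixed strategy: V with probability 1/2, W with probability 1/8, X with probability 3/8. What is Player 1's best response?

Player 1's best reply maximizes expected payoff against the mix.
A: (1/2)·6 + (1/8)·10 + (3/8)·1 = 37/8
B: (1/2)·5 + (1/8)·2 + (3/8)·5 = 37/8
C: (1/2)·9 + (1/8)·12 + (3/8)·3 = 57/8
D: (1/2)·2 + (1/8)·3 + (3/8)·10 = 41/8
Highest expected payoff is 57/8, from C.

C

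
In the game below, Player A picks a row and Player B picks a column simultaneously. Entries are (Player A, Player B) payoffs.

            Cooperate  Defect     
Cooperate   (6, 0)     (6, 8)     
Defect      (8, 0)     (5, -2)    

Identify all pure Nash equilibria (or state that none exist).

(Cooperate, Defect) and (Defect, Cooperate)

A profile is a Nash equilibrium when each player is best-responding to the other.
Player A's best responses — vs Cooperate: Defect (payoff 8); vs Defect: Cooperate (payoff 6).
Player B's best responses — vs Cooperate: Defect (payoff 8); vs Defect: Cooperate (payoff 0).
Mutual best responses occur at (Cooperate, Defect) and (Defect, Cooperate); at each, neither player gains by switching.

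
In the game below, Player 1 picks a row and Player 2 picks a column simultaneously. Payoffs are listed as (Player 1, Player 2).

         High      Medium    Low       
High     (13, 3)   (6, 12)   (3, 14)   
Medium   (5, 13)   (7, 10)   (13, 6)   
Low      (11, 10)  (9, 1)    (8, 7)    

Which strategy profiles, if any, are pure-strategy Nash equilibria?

No pure-strategy Nash equilibrium

Find each player's best response to every opponent strategy; NE are the intersections.
Player 1's best responses — vs High: High (payoff 13); vs Medium: Low (payoff 9); vs Low: Medium (payoff 13).
Player 2's best responses — vs High: Low (payoff 14); vs Medium: High (payoff 13); vs Low: High (payoff 10).
No cell has both players best-responding. For instance, Player 1's best reply to Medium is Low, but against Low Player 2 prefers High over Medium.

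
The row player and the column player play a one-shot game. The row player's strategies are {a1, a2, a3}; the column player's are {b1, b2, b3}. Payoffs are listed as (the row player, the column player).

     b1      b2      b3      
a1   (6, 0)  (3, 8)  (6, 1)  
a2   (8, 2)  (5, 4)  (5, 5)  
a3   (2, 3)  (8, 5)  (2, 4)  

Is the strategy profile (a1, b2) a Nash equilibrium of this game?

Holding the column player at b2: the row player gets 3 from a1 but could get 8 by switching to a3. The row player has a profitable deviation.

No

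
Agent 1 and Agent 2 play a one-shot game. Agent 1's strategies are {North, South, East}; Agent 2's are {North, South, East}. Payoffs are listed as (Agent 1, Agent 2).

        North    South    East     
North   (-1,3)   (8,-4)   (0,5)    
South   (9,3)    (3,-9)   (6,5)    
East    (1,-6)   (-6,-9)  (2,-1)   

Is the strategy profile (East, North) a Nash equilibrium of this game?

Holding Agent 2 at North: Agent 1 gets 1 from East but could get 9 by switching to South. Agent 1 has a profitable deviation.

No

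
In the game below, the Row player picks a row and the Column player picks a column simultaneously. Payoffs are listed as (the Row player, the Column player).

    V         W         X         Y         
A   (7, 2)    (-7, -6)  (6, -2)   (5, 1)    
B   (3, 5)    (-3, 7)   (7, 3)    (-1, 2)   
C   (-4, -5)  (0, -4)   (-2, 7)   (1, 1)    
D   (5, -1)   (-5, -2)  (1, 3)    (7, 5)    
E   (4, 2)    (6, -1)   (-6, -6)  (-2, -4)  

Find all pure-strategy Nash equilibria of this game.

Find each player's best response to every opponent strategy; NE are the intersections.
The Row player's best responses — vs V: A (payoff 7); vs W: E (payoff 6); vs X: B (payoff 7); vs Y: D (payoff 7).
The Column player's best responses — vs A: V (payoff 2); vs B: W (payoff 7); vs C: X (payoff 7); vs D: Y (payoff 5); vs E: V (payoff 2).
Mutual best responses occur at (A, V) and (D, Y); at each, neither player gains by switching.

(A, V) and (D, Y)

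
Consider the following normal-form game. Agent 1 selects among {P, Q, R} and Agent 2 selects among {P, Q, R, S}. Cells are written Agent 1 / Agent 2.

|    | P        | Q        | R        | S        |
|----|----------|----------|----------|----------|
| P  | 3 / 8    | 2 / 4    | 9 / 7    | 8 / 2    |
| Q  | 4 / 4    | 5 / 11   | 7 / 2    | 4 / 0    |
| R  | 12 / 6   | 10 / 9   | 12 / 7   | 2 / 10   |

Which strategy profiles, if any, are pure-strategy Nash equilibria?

There is no pure-strategy Nash equilibrium

Check mutual best responses: a cell is a NE iff neither player can gain by unilaterally deviating.
Agent 1's best responses — vs P: R (payoff 12); vs Q: R (payoff 10); vs R: R (payoff 12); vs S: P (payoff 8).
Agent 2's best responses — vs P: P (payoff 8); vs Q: Q (payoff 11); vs R: S (payoff 10).
No cell has both players best-responding. For instance, Agent 1's best reply to P is R, but against R Agent 2 prefers S over P.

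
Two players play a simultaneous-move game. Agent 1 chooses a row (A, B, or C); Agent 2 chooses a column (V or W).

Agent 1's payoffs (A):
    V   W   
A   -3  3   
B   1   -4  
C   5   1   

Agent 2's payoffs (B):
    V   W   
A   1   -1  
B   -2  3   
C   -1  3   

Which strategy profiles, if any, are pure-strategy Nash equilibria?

Find each player's best response to every opponent strategy; NE are the intersections.
Agent 1's best responses — vs V: C (payoff 5); vs W: A (payoff 3).
Agent 2's best responses — vs A: V (payoff 1); vs B: W (payoff 3); vs C: W (payoff 3).
No cell has both players best-responding. For instance, Agent 1's best reply to W is A, but against A Agent 2 prefers V over W.

There is no pure-strategy Nash equilibrium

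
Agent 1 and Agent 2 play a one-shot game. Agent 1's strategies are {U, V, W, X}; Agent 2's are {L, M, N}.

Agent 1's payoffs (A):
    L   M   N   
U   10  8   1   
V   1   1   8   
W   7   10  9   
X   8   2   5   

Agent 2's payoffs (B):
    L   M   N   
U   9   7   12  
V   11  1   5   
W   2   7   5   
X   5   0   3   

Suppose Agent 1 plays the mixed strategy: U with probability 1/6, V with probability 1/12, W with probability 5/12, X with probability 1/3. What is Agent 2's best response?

Compute Agent 2's expected payoff from each pure strategy against the given mix.
L: (1/6)·9 + (1/12)·11 + (5/12)·2 + (1/3)·5 = 59/12
M: (1/6)·7 + (1/12)·1 + (5/12)·7 + (1/3)·0 = 25/6
N: (1/6)·12 + (1/12)·5 + (5/12)·5 + (1/3)·3 = 11/2
Highest expected payoff is 11/2, from N.

N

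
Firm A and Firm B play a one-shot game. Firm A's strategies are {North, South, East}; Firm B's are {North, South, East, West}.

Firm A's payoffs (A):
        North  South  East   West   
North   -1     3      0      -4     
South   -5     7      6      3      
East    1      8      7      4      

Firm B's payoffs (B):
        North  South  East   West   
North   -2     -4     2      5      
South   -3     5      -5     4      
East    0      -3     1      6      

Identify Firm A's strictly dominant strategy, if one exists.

East

Check whether one of Firm A's strategies beats all alternatives regardless of what the opponent does.
East strictly dominates: vs North: 1 > each of {-1, -5}; vs South: 8 > each of {3, 7}; vs East: 7 > each of {0, 6}; vs West: 4 > each of {-4, 3}.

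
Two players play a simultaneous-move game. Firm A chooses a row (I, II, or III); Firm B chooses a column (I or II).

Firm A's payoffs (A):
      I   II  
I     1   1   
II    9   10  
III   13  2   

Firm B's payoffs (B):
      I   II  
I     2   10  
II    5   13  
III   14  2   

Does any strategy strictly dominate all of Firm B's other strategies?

None

Check whether one of Firm B's strategies beats all alternatives regardless of what the opponent does.
I is not dominant: against I, II gives 10 > 2.
II is not dominant: against III, I gives 14 > 2.
No single strategy is best against every opponent action.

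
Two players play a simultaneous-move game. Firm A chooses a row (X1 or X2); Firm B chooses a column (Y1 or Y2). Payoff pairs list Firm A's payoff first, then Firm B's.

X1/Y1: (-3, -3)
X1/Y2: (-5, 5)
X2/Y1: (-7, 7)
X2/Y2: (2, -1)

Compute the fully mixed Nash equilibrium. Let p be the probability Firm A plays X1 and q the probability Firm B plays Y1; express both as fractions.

p = 1/2, q = 7/11

Each player's mixing probability is pinned down by making the *other* player indifferent.
Firm B indifferent between Y1 and Y2: p·(-3) + (1−p)·7 = p·5 + (1−p)·(-1) ⟹ 7 + (-10)p = (-1) + 6p ⟹ p = 1/2.
Firm A indifferent between X1 and X2: q·(-3) + (1−q)·(-5) = q·(-7) + (1−q)·2 ⟹ (-5) + 2q = 2 + (-9)q ⟹ q = 7/11.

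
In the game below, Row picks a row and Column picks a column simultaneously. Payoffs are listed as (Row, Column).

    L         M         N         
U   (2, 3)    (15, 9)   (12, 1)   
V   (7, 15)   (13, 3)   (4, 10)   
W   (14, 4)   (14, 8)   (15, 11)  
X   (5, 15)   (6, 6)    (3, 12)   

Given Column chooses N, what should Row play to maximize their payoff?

With Column fixed at N, Row's payoffs are: U → 12, V → 4, W → 15, X → 3.
The maximum is 15, achieved by W.

W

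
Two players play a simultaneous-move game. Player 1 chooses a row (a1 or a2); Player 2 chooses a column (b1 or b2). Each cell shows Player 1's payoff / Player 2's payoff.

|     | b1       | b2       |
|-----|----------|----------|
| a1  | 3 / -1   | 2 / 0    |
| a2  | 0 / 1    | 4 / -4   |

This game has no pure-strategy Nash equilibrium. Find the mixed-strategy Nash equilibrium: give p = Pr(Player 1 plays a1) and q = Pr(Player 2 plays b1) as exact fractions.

In a mixed NE each player is indifferent between their pure strategies, so the opponent's mix sets the indifference.
Player 2 indifferent between b1 and b2: p·(-1) + (1−p)·1 = p·0 + (1−p)·(-4) ⟹ 1 + (-2)p = (-4) + 4p ⟹ p = 5/6.
Player 1 indifferent between a1 and a2: q·3 + (1−q)·2 = q·0 + (1−q)·4 ⟹ 2 + 1q = 4 + (-4)q ⟹ q = 2/5.

p = 5/6, q = 2/5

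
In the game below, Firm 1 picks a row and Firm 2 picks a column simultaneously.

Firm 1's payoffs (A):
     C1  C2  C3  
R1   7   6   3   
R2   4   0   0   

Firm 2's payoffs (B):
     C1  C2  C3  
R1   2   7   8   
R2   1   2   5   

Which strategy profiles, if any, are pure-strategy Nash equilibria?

A profile is a Nash equilibrium when each player is best-responding to the other.
Firm 1's best responses — vs C1: R1 (payoff 7); vs C2: R1 (payoff 6); vs C3: R1 (payoff 3).
Firm 2's best responses — vs R1: C3 (payoff 8); vs R2: C3 (payoff 5).
The only mutual best response is (R1, C3); neither player gains by switching there.

(R1, C3)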